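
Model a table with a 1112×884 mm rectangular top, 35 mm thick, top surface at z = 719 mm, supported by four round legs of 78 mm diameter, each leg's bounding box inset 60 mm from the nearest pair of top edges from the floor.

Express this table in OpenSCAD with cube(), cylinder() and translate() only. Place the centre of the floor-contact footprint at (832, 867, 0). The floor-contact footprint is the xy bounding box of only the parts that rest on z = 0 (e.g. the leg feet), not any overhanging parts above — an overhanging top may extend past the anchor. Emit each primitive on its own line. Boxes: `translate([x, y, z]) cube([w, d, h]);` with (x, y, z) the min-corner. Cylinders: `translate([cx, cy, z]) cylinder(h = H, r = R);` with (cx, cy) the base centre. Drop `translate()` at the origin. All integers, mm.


translate([276, 425, 684]) cube([1112, 884, 35]);
translate([375, 524, 0]) cylinder(h = 684, r = 39);
translate([1289, 524, 0]) cylinder(h = 684, r = 39);
translate([375, 1210, 0]) cylinder(h = 684, r = 39);
translate([1289, 1210, 0]) cylinder(h = 684, r = 39);


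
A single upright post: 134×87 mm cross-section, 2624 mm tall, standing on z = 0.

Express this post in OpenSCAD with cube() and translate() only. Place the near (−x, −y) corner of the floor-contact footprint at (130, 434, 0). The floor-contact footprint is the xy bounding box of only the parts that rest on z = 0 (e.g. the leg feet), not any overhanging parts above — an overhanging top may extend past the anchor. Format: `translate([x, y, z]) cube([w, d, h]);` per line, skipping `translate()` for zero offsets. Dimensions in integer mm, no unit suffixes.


translate([130, 434, 0]) cube([134, 87, 2624]);


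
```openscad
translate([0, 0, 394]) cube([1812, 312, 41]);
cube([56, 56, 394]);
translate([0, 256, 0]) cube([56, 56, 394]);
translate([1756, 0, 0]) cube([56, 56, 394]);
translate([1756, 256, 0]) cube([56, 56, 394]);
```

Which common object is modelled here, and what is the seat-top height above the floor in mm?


A bench. The seat-top height is 435 mm.

A long slab on four corner posts — a bench. The slab sits at z = 394 with thickness 41, so the top is 394 + 41 = 435 mm.


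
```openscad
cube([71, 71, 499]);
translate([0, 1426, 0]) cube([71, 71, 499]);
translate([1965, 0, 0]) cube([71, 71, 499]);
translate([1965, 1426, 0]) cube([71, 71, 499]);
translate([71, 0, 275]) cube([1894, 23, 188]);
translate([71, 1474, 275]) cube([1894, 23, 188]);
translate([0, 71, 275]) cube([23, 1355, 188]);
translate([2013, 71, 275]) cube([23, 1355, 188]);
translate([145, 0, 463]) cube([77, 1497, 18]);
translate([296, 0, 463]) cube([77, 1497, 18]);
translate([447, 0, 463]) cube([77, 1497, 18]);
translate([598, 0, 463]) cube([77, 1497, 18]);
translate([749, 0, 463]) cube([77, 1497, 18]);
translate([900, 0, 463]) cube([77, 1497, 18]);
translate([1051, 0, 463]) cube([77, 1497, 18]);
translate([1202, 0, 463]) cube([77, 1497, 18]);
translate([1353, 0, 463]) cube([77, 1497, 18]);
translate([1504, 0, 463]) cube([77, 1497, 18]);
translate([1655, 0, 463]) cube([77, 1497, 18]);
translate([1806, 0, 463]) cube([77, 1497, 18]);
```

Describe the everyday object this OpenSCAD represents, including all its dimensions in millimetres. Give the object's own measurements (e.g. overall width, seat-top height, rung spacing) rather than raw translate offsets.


A bed frame 2036 mm long (x) by 1497 mm wide (y). Four 71×71 mm corner posts, 499 mm tall, at the corners of the footprint. Four rails of 23 mm thickness and 188 mm height run between adjacent posts with their undersides at z = 275 mm, their outer faces flush with the outside of the frame (the two x-running rails run between the posts' inner faces; the two y-running rails run between the posts' inner faces). 12 slats, each 77 mm wide (x) and 18 mm thick, lie across the top of the two x-running rails, running the full 1497 mm width of the frame in y; along x they sit between the end posts with a 74 mm gap after the −x posts and between neighbouring slats, leaving 82 mm before the +x posts.


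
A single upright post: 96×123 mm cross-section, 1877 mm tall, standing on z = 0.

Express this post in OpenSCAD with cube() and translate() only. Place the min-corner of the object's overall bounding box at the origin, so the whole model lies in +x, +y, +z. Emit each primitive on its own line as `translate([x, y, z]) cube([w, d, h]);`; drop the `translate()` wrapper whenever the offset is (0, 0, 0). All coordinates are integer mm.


cube([96, 123, 1877]);


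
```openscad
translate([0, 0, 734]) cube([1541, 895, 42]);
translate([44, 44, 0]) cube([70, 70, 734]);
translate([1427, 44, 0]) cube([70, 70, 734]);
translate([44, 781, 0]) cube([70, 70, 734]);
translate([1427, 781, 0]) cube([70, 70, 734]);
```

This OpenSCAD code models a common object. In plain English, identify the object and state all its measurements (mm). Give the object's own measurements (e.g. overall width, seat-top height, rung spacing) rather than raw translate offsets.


A rectangular dining table. The top is 1541×895×42 mm with its upper surface at z = 776 mm. It stands on four 70×70 mm square legs, each inset 44 mm from the nearest pair of top edges, running from the floor to the underside of the top.


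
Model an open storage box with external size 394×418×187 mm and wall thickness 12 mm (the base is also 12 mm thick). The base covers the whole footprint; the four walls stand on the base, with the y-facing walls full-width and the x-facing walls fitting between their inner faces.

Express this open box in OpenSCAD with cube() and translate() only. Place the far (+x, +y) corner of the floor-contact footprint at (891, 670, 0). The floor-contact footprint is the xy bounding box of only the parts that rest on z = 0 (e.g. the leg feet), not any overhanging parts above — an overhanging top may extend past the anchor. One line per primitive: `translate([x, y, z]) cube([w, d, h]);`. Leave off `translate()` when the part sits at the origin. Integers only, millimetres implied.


translate([497, 252, 0]) cube([394, 418, 12]);
translate([497, 252, 12]) cube([394, 12, 175]);
translate([497, 658, 12]) cube([394, 12, 175]);
translate([497, 264, 12]) cube([12, 394, 175]);
translate([879, 264, 12]) cube([12, 394, 175]);


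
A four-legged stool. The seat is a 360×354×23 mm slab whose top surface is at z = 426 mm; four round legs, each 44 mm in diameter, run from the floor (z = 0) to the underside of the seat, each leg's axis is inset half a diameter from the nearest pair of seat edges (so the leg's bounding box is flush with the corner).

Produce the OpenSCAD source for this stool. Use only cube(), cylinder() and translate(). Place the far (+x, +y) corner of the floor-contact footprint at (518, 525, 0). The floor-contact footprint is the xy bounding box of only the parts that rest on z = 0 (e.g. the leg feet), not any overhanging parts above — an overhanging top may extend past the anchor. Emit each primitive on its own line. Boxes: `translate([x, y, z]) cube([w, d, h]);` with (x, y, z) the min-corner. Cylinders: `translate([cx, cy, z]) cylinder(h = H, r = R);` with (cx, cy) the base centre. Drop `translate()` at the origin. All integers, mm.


// leg_h = 426 - 23 = 403
translate([158, 171, 403]) cube([360, 354, 23]);
translate([180, 193, 0]) cylinder(h = 403, r = 22);
translate([496, 193, 0]) cylinder(h = 403, r = 22);
translate([180, 503, 0]) cylinder(h = 403, r = 22);
translate([496, 503, 0]) cylinder(h = 403, r = 22);


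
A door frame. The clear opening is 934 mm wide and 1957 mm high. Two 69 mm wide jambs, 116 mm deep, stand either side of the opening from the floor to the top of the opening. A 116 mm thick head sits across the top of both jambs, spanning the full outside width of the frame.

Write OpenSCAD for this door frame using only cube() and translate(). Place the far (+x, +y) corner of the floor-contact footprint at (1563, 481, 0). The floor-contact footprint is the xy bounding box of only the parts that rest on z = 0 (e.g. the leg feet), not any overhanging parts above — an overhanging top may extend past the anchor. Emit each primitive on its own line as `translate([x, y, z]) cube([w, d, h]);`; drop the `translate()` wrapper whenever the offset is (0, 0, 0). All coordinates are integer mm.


translate([491, 365, 0]) cube([69, 116, 1957]);
translate([1494, 365, 0]) cube([69, 116, 1957]);
translate([491, 365, 1957]) cube([1072, 116, 116]);


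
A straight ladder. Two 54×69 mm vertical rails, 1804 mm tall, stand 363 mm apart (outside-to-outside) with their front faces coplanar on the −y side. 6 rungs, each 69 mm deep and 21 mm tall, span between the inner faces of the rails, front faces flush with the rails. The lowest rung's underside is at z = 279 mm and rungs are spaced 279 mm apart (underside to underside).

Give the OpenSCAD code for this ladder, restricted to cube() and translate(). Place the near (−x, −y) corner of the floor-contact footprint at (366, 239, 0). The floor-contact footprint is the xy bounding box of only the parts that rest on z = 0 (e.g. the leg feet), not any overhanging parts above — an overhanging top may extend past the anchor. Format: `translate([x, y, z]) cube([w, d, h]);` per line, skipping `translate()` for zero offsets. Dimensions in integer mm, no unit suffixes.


translate([366, 239, 0]) cube([54, 69, 1804]);
translate([675, 239, 0]) cube([54, 69, 1804]);
translate([420, 239, 279]) cube([255, 69, 21]);
translate([420, 239, 558]) cube([255, 69, 21]);
translate([420, 239, 837]) cube([255, 69, 21]);
translate([420, 239, 1116]) cube([255, 69, 21]);
translate([420, 239, 1395]) cube([255, 69, 21]);
translate([420, 239, 1674]) cube([255, 69, 21]);


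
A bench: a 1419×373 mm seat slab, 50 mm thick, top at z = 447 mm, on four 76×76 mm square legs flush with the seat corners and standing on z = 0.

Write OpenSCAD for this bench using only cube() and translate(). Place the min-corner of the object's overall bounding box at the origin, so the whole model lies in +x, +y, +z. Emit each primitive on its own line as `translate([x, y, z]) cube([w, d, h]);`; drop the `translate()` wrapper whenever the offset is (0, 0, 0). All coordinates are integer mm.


translate([0, 0, 397]) cube([1419, 373, 50]);
cube([76, 76, 397]);
translate([0, 297, 0]) cube([76, 76, 397]);
translate([1343, 0, 0]) cube([76, 76, 397]);
translate([1343, 297, 0]) cube([76, 76, 397]);


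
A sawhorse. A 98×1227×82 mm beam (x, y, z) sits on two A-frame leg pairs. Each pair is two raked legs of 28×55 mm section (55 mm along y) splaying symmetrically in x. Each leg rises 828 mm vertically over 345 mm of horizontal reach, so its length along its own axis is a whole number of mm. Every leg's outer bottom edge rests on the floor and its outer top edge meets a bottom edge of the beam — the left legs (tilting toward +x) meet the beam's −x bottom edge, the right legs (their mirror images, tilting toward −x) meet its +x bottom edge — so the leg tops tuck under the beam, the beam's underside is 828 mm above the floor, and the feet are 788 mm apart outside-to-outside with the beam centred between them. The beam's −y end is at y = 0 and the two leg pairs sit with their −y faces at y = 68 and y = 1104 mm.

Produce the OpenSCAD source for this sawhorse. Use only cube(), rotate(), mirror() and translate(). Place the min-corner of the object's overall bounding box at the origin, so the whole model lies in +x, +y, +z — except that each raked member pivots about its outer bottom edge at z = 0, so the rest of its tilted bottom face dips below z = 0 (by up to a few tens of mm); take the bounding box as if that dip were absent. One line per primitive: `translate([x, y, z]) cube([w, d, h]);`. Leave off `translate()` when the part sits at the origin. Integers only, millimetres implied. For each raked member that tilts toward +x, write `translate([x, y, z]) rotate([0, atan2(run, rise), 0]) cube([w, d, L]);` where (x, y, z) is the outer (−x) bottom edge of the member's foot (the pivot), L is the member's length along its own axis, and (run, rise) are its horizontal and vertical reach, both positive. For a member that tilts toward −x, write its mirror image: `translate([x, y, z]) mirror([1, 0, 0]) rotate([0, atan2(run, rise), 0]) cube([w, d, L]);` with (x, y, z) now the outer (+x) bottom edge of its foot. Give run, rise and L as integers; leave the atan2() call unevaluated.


// leg length = √(345² + 828²) = 897
// right-leg outer foot x = 2·345 + 98 = 788
// beam min-corner = (345, 0, 828)
translate([345, 0, 828]) cube([98, 1227, 82]);
translate([0, 68, 0]) rotate([0, atan2(345, 828), 0]) cube([28, 55, 897]);
translate([788, 68, 0]) mirror([1, 0, 0]) rotate([0, atan2(345, 828), 0]) cube([28, 55, 897]);
translate([0, 1104, 0]) rotate([0, atan2(345, 828), 0]) cube([28, 55, 897]);
translate([788, 1104, 0]) mirror([1, 0, 0]) rotate([0, atan2(345, 828), 0]) cube([28, 55, 897]);


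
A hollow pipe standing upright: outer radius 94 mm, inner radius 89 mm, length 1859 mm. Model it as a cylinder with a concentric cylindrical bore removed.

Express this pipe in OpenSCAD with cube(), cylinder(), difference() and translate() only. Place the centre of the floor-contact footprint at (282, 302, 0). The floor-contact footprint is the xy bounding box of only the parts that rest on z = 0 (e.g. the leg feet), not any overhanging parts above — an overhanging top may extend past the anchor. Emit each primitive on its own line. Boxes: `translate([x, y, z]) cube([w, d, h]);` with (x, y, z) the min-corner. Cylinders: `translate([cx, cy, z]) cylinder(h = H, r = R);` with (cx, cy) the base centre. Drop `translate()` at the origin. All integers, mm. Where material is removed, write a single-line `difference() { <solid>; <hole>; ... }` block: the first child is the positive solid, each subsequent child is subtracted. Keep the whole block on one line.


difference() { translate([282, 302, 0]) cylinder(h = 1859, r = 94); translate([282, 302, 0]) cylinder(h = 1859, r = 89); }


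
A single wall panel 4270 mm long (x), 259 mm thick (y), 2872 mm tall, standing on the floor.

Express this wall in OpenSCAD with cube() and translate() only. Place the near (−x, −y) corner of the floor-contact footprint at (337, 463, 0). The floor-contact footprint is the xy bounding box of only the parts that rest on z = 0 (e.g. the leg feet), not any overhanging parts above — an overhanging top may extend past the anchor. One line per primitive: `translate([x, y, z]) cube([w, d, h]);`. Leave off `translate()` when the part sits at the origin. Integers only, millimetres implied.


translate([337, 463, 0]) cube([4270, 259, 2872]);


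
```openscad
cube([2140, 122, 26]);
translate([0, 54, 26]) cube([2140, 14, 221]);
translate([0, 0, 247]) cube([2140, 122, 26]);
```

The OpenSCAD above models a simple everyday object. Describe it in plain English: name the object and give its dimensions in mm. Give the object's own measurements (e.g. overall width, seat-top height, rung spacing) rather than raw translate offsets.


An I-beam lying along x, 2140 mm long. Overall section height 273 mm. Two flanges 122 mm wide (y) and 26 mm thick, one on the floor and one at the top; a web 14 mm thick runs between them, centred on the flange width.


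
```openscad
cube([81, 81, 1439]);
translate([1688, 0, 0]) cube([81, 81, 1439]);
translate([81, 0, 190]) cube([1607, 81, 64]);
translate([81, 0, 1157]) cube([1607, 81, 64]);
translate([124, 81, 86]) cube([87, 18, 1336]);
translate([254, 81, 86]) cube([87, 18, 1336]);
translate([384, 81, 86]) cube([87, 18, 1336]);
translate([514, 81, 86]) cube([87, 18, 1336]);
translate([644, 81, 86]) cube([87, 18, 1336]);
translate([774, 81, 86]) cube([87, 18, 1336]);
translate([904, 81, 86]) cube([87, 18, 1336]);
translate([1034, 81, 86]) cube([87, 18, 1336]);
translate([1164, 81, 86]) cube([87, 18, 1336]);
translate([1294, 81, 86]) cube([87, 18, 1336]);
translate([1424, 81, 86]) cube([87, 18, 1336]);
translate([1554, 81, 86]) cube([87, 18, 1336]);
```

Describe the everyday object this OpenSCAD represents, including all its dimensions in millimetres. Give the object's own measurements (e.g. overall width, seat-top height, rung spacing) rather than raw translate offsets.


A fence section. Two 81×81 mm posts, 1439 mm tall, stand on the floor with a clear span of 1607 mm between their inner faces. Two horizontal rails of 81×64 mm section span the gap between the posts with their undersides at z = 190 mm and z = 1157 mm, flush with the posts' −y face. 12 pickets, each 87 mm wide, 18 mm thick and 1336 mm tall, are fixed to the +y face of the rails with their bottoms at z = 86 mm, spaced across the span with a 43 mm gap after the −x post and between neighbouring pickets, with 47 mm left before the +x post.


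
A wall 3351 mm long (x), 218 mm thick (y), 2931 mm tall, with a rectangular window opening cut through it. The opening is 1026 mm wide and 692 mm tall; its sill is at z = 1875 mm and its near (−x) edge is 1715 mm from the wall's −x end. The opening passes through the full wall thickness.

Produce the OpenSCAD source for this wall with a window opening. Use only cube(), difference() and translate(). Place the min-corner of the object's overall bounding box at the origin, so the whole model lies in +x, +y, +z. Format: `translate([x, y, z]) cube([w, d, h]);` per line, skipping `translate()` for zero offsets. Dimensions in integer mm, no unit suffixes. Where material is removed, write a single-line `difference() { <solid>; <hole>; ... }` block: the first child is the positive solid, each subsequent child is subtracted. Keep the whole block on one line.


difference() { cube([3351, 218, 2931]); translate([1715, 0, 1875]) cube([1026, 218, 692]); }


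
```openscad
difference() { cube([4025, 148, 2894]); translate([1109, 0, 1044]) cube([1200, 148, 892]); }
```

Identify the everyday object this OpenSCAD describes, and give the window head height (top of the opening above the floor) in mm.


A wall with a window opening. The window head height is 1936 mm.

A wall with a rectangular opening subtracted — a window. Sill at z = 1044, opening 892 mm tall, so the head is at 1044 + 892 = 1936 mm.


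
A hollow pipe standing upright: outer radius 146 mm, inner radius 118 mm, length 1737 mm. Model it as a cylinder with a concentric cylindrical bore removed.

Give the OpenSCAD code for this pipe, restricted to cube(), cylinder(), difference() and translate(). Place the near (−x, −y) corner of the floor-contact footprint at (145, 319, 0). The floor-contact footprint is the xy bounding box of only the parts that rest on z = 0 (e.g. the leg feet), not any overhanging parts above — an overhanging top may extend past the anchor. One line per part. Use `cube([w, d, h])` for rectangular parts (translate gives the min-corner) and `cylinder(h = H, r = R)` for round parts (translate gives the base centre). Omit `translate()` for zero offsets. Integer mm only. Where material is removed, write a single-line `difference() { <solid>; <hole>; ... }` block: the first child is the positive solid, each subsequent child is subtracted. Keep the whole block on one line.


difference() { translate([291, 465, 0]) cylinder(h = 1737, r = 146); translate([291, 465, 0]) cylinder(h = 1737, r = 118); }


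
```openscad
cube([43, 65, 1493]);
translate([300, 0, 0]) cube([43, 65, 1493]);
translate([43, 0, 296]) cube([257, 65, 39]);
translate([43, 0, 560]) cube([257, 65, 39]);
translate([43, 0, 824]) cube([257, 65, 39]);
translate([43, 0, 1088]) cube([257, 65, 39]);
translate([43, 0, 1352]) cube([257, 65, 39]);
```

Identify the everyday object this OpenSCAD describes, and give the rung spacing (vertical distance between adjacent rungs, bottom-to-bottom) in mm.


A ladder. The rung spacing is 264 mm.

Two tall 43×65 posts with 5 short bars between them — a ladder. Adjacent rungs sit at z = 296 and z = 560, so the spacing is 560 − 296 = 264 mm.


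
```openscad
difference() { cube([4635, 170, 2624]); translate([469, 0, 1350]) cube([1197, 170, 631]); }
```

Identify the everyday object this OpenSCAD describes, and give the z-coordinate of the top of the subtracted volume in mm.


A wall with a window opening. The window head height is 1981 mm.

A wall with a rectangular opening subtracted — a window. Sill at z = 1350, opening 631 mm tall, so the head is at 1350 + 631 = 1981 mm.


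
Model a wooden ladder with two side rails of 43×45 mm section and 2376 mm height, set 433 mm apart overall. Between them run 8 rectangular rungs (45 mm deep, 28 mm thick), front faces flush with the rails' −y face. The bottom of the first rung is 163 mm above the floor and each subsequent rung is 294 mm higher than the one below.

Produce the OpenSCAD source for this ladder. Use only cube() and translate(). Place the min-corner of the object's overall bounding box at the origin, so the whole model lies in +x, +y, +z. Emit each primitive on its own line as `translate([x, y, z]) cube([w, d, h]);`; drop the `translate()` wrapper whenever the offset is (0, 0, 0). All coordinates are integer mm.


// rung span = 433 - 2*43 = 347
// rung[k] z = 163 + k*294
cube([43, 45, 2376]);
translate([390, 0, 0]) cube([43, 45, 2376]);
translate([43, 0, 163]) cube([347, 45, 28]);
translate([43, 0, 457]) cube([347, 45, 28]);
translate([43, 0, 751]) cube([347, 45, 28]);
translate([43, 0, 1045]) cube([347, 45, 28]);
translate([43, 0, 1339]) cube([347, 45, 28]);
translate([43, 0, 1633]) cube([347, 45, 28]);
translate([43, 0, 1927]) cube([347, 45, 28]);
translate([43, 0, 2221]) cube([347, 45, 28]);


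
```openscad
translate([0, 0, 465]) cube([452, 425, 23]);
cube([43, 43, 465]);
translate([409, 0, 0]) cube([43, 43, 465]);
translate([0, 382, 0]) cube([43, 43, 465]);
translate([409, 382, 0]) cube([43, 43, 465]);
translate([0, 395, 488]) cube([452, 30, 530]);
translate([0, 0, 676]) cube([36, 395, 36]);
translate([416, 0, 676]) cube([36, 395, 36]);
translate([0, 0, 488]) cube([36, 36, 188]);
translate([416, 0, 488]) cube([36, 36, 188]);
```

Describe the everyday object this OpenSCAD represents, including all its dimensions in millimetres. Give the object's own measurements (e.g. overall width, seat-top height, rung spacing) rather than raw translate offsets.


A chair. The seat is a 452×425×23 mm slab with its top at z = 488 mm, on four 43×43 mm corner legs (flush with the seat edges, standing on z = 0). A flat backrest 30 mm thick, 530 mm tall, spans the full seat width and rises from the seat top along its +y edge, rear face flush with the rear of the seat. Two armrests of 36×36 mm section run along each side from the seat's front edge to the front of the backrest, top faces 224 mm above the seat top and outer faces flush with the seat's x-edges; a 36×36 mm post under the front of each armrest stands on the seat at the front corner.


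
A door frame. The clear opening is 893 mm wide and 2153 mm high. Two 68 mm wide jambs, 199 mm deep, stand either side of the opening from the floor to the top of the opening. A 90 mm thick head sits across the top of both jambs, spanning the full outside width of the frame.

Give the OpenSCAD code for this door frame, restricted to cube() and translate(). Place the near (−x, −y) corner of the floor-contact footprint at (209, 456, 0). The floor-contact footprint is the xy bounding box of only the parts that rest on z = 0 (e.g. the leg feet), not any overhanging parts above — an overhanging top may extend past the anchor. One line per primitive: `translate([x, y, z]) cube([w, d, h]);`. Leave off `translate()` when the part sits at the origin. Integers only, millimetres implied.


translate([209, 456, 0]) cube([68, 199, 2153]);
translate([1170, 456, 0]) cube([68, 199, 2153]);
translate([209, 456, 2153]) cube([1029, 199, 90]);


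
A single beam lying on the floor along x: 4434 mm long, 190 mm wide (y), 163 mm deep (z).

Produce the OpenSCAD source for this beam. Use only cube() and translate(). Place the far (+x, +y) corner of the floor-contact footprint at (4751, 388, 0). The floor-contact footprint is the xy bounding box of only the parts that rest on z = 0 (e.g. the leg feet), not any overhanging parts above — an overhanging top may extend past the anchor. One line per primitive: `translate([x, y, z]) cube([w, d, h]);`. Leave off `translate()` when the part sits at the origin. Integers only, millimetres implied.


translate([317, 198, 0]) cube([4434, 190, 163]);


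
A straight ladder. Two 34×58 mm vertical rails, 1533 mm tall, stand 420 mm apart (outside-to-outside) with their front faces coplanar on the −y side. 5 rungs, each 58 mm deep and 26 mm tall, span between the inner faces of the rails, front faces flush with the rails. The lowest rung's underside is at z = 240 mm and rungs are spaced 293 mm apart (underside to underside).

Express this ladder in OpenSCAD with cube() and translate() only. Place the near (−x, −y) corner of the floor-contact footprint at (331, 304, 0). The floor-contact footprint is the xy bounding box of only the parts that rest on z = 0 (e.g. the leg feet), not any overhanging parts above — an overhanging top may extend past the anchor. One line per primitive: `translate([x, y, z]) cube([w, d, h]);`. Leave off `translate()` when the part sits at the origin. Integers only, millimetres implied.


translate([331, 304, 0]) cube([34, 58, 1533]);
translate([717, 304, 0]) cube([34, 58, 1533]);
translate([365, 304, 240]) cube([352, 58, 26]);
translate([365, 304, 533]) cube([352, 58, 26]);
translate([365, 304, 826]) cube([352, 58, 26]);
translate([365, 304, 1119]) cube([352, 58, 26]);
translate([365, 304, 1412]) cube([352, 58, 26]);


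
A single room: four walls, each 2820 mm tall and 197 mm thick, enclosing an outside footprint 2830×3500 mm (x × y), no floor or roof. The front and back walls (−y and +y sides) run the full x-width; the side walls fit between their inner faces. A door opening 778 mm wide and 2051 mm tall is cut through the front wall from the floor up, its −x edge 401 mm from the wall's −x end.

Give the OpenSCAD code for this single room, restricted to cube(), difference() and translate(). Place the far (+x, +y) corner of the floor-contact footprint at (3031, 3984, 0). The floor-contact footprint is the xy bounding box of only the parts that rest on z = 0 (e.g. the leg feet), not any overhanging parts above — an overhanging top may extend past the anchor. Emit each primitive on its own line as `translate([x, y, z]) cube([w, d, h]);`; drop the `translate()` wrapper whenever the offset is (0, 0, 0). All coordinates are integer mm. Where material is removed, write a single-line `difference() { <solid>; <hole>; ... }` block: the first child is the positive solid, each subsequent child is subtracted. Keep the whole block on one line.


difference() { translate([201, 484, 0]) cube([2830, 197, 2820]); translate([602, 484, 0]) cube([778, 197, 2051]); }
translate([201, 3787, 0]) cube([2830, 197, 2820]);
translate([201, 681, 0]) cube([197, 3106, 2820]);
translate([2834, 681, 0]) cube([197, 3106, 2820]);


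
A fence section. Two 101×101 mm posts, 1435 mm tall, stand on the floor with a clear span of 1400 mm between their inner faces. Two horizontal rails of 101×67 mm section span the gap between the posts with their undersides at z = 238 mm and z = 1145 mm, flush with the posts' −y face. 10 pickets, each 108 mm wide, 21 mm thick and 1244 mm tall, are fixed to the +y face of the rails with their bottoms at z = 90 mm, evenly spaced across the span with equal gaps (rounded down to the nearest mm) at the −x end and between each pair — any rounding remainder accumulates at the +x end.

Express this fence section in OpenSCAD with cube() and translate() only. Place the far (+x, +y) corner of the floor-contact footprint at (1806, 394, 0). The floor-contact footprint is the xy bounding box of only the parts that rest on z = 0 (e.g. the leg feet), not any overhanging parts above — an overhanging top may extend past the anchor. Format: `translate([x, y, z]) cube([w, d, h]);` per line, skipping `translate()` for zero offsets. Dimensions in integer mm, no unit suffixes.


translate([204, 293, 0]) cube([101, 101, 1435]);
translate([1705, 293, 0]) cube([101, 101, 1435]);
translate([305, 293, 238]) cube([1400, 101, 67]);
translate([305, 293, 1145]) cube([1400, 101, 67]);
translate([334, 394, 90]) cube([108, 21, 1244]);
translate([471, 394, 90]) cube([108, 21, 1244]);
translate([608, 394, 90]) cube([108, 21, 1244]);
translate([745, 394, 90]) cube([108, 21, 1244]);
translate([882, 394, 90]) cube([108, 21, 1244]);
translate([1019, 394, 90]) cube([108, 21, 1244]);
translate([1156, 394, 90]) cube([108, 21, 1244]);
translate([1293, 394, 90]) cube([108, 21, 1244]);
translate([1430, 394, 90]) cube([108, 21, 1244]);
translate([1567, 394, 90]) cube([108, 21, 1244]);


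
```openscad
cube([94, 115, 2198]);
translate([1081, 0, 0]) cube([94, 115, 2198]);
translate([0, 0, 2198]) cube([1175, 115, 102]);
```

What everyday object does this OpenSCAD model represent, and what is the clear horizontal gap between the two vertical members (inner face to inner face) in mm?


A door frame. The clear opening width is 987 mm.

Two 2198 mm tall posts with a header on top — a door frame. The left jamb is 94 mm wide at x = 0; the right jamb starts at x = 1081. The clear opening is 1081 − 94 = 987 mm.


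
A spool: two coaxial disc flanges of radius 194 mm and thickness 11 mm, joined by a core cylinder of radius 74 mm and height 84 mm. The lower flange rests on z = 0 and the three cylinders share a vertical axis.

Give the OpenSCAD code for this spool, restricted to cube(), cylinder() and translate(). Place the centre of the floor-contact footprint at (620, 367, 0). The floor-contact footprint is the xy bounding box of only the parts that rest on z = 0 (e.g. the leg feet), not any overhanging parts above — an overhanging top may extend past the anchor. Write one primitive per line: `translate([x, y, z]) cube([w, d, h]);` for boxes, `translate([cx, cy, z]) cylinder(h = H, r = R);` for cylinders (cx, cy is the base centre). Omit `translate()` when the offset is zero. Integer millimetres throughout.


translate([620, 367, 0]) cylinder(h = 11, r = 194);
translate([620, 367, 11]) cylinder(h = 84, r = 74);
translate([620, 367, 95]) cylinder(h = 11, r = 194);


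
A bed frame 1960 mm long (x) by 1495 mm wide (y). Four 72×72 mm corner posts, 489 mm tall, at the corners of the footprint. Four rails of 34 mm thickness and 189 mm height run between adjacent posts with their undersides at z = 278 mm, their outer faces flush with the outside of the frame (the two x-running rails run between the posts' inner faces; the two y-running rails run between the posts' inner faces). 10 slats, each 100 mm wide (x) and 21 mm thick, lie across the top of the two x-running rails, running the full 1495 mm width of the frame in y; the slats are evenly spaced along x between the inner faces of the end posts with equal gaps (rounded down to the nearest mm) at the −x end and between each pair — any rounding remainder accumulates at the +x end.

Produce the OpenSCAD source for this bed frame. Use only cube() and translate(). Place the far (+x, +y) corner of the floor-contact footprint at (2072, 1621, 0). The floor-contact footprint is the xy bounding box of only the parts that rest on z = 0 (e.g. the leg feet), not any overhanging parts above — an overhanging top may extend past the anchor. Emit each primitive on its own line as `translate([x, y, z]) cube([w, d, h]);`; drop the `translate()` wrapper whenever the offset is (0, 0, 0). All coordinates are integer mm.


translate([112, 126, 0]) cube([72, 72, 489]);
translate([112, 1549, 0]) cube([72, 72, 489]);
translate([2000, 126, 0]) cube([72, 72, 489]);
translate([2000, 1549, 0]) cube([72, 72, 489]);
translate([184, 126, 278]) cube([1816, 34, 189]);
translate([184, 1587, 278]) cube([1816, 34, 189]);
translate([112, 198, 278]) cube([34, 1351, 189]);
translate([2038, 198, 278]) cube([34, 1351, 189]);
translate([258, 126, 467]) cube([100, 1495, 21]);
translate([432, 126, 467]) cube([100, 1495, 21]);
translate([606, 126, 467]) cube([100, 1495, 21]);
translate([780, 126, 467]) cube([100, 1495, 21]);
translate([954, 126, 467]) cube([100, 1495, 21]);
translate([1128, 126, 467]) cube([100, 1495, 21]);
translate([1302, 126, 467]) cube([100, 1495, 21]);
translate([1476, 126, 467]) cube([100, 1495, 21]);
translate([1650, 126, 467]) cube([100, 1495, 21]);
translate([1824, 126, 467]) cube([100, 1495, 21]);


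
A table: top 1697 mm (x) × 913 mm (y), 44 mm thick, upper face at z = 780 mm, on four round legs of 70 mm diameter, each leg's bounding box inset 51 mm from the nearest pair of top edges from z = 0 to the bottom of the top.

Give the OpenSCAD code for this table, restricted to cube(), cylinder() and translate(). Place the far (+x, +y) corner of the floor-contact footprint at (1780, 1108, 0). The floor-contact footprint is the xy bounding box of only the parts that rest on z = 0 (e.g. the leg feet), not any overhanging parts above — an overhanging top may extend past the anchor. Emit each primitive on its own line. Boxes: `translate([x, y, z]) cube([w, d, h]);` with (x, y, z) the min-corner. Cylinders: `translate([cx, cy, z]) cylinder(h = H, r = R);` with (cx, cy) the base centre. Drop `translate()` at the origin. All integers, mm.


translate([134, 246, 736]) cube([1697, 913, 44]);
translate([220, 332, 0]) cylinder(h = 736, r = 35);
translate([1745, 332, 0]) cylinder(h = 736, r = 35);
translate([220, 1073, 0]) cylinder(h = 736, r = 35);
translate([1745, 1073, 0]) cylinder(h = 736, r = 35);


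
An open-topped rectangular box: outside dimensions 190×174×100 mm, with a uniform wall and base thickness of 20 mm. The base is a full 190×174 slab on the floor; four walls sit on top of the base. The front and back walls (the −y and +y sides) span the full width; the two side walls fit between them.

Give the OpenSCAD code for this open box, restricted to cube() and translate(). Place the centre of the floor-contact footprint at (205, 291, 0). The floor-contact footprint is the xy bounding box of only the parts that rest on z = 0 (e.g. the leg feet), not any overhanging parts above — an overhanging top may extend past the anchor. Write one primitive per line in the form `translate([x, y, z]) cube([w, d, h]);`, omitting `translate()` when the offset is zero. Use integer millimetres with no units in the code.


translate([110, 204, 0]) cube([190, 174, 20]);
translate([110, 204, 20]) cube([190, 20, 80]);
translate([110, 358, 20]) cube([190, 20, 80]);
translate([110, 224, 20]) cube([20, 134, 80]);
translate([280, 224, 20]) cube([20, 134, 80]);


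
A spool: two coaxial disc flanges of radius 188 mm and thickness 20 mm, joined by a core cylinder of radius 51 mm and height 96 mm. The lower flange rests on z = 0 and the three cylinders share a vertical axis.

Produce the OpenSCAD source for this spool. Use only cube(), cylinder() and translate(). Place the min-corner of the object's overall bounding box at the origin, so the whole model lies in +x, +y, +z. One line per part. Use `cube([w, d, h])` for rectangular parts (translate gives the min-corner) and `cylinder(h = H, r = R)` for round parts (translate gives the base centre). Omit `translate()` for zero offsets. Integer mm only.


translate([188, 188, 0]) cylinder(h = 20, r = 188);
translate([188, 188, 20]) cylinder(h = 96, r = 51);
translate([188, 188, 116]) cylinder(h = 20, r = 188);


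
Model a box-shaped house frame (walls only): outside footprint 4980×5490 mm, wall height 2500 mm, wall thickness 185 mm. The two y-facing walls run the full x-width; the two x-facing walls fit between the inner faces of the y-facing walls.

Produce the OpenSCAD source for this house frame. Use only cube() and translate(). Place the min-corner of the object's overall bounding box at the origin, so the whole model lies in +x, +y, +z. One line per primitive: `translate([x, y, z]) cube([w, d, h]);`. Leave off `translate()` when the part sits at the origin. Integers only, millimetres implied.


cube([4980, 185, 2500]);
translate([0, 5305, 0]) cube([4980, 185, 2500]);
translate([0, 185, 0]) cube([185, 5120, 2500]);
translate([4795, 185, 0]) cube([185, 5120, 2500]);


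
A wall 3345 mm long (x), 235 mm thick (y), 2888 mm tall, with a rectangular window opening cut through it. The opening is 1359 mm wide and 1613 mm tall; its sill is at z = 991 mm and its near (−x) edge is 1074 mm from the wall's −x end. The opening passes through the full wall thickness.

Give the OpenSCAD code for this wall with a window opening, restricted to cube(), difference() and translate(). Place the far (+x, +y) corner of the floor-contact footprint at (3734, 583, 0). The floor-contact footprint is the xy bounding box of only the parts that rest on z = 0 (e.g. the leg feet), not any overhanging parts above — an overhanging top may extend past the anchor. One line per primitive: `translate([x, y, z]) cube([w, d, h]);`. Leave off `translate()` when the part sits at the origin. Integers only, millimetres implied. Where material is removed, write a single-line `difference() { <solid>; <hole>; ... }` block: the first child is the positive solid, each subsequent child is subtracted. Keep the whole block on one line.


difference() { translate([389, 348, 0]) cube([3345, 235, 2888]); translate([1463, 348, 991]) cube([1359, 235, 1613]); }


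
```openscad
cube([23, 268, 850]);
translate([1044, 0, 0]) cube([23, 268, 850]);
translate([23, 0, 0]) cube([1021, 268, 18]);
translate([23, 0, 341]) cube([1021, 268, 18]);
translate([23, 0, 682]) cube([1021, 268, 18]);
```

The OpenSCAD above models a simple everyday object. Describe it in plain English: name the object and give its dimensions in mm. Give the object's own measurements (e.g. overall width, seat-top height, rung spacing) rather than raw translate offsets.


An open bookshelf. Two side panels, each 23 mm thick, 268 mm deep and 850 mm tall, stand 1067 mm apart (outside-to-outside). Between them sit 3 shelves, each 18 mm thick and 268 mm deep, spanning the full gap between the sides. The bottom shelf rests on the floor (its underside at z = 0) and the clear gap between one shelf's top and the next shelf's underside is 323 mm.


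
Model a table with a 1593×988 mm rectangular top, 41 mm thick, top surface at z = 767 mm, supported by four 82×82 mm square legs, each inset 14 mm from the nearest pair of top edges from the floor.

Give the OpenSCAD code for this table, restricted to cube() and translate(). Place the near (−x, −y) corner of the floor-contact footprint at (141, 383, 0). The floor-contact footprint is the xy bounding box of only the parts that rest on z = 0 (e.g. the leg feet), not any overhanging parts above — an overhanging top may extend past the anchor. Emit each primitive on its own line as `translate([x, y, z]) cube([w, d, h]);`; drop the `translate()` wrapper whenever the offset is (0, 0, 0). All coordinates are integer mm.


// leg_h = 767 - 41 = 726
translate([127, 369, 726]) cube([1593, 988, 41]);
translate([141, 383, 0]) cube([82, 82, 726]);
translate([1624, 383, 0]) cube([82, 82, 726]);
translate([141, 1261, 0]) cube([82, 82, 726]);
translate([1624, 1261, 0]) cube([82, 82, 726]);


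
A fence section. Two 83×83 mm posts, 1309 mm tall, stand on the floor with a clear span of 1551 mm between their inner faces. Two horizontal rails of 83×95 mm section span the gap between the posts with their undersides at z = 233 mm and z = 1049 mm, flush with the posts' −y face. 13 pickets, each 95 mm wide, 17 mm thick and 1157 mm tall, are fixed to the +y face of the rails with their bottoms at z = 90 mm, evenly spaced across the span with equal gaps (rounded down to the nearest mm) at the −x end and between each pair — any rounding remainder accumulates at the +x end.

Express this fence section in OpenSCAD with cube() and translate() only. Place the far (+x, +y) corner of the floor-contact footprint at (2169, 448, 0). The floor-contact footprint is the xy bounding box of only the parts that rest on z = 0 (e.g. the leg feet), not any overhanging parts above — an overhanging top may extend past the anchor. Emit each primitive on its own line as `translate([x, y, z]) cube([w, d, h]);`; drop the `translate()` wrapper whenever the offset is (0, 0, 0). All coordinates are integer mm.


translate([452, 365, 0]) cube([83, 83, 1309]);
translate([2086, 365, 0]) cube([83, 83, 1309]);
translate([535, 365, 233]) cube([1551, 83, 95]);
translate([535, 365, 1049]) cube([1551, 83, 95]);
translate([557, 448, 90]) cube([95, 17, 1157]);
translate([674, 448, 90]) cube([95, 17, 1157]);
translate([791, 448, 90]) cube([95, 17, 1157]);
translate([908, 448, 90]) cube([95, 17, 1157]);
translate([1025, 448, 90]) cube([95, 17, 1157]);
translate([1142, 448, 90]) cube([95, 17, 1157]);
translate([1259, 448, 90]) cube([95, 17, 1157]);
translate([1376, 448, 90]) cube([95, 17, 1157]);
translate([1493, 448, 90]) cube([95, 17, 1157]);
translate([1610, 448, 90]) cube([95, 17, 1157]);
translate([1727, 448, 90]) cube([95, 17, 1157]);
translate([1844, 448, 90]) cube([95, 17, 1157]);
translate([1961, 448, 90]) cube([95, 17, 1157]);
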